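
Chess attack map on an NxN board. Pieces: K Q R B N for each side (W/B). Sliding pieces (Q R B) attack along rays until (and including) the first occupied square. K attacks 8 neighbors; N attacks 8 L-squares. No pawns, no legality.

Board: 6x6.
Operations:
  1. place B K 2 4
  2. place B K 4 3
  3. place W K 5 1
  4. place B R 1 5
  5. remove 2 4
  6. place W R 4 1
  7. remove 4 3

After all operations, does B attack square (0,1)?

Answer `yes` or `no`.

Op 1: place BK@(2,4)
Op 2: place BK@(4,3)
Op 3: place WK@(5,1)
Op 4: place BR@(1,5)
Op 5: remove (2,4)
Op 6: place WR@(4,1)
Op 7: remove (4,3)
Per-piece attacks for B:
  BR@(1,5): attacks (1,4) (1,3) (1,2) (1,1) (1,0) (2,5) (3,5) (4,5) (5,5) (0,5)
B attacks (0,1): no

Answer: no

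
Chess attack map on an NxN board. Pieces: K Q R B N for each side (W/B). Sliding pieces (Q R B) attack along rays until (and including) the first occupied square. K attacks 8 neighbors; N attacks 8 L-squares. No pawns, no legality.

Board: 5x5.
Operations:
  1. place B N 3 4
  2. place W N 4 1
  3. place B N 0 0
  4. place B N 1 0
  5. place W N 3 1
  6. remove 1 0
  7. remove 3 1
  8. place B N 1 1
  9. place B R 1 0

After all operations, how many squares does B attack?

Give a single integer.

Op 1: place BN@(3,4)
Op 2: place WN@(4,1)
Op 3: place BN@(0,0)
Op 4: place BN@(1,0)
Op 5: place WN@(3,1)
Op 6: remove (1,0)
Op 7: remove (3,1)
Op 8: place BN@(1,1)
Op 9: place BR@(1,0)
Per-piece attacks for B:
  BN@(0,0): attacks (1,2) (2,1)
  BR@(1,0): attacks (1,1) (2,0) (3,0) (4,0) (0,0) [ray(0,1) blocked at (1,1); ray(-1,0) blocked at (0,0)]
  BN@(1,1): attacks (2,3) (3,2) (0,3) (3,0)
  BN@(3,4): attacks (4,2) (2,2) (1,3)
Union (13 distinct): (0,0) (0,3) (1,1) (1,2) (1,3) (2,0) (2,1) (2,2) (2,3) (3,0) (3,2) (4,0) (4,2)

Answer: 13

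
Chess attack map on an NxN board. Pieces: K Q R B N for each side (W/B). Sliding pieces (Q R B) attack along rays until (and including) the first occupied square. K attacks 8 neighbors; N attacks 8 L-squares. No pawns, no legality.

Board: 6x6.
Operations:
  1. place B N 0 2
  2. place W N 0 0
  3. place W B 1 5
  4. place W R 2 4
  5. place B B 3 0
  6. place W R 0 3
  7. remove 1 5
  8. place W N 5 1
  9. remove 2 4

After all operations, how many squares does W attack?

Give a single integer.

Answer: 12

Derivation:
Op 1: place BN@(0,2)
Op 2: place WN@(0,0)
Op 3: place WB@(1,5)
Op 4: place WR@(2,4)
Op 5: place BB@(3,0)
Op 6: place WR@(0,3)
Op 7: remove (1,5)
Op 8: place WN@(5,1)
Op 9: remove (2,4)
Per-piece attacks for W:
  WN@(0,0): attacks (1,2) (2,1)
  WR@(0,3): attacks (0,4) (0,5) (0,2) (1,3) (2,3) (3,3) (4,3) (5,3) [ray(0,-1) blocked at (0,2)]
  WN@(5,1): attacks (4,3) (3,2) (3,0)
Union (12 distinct): (0,2) (0,4) (0,5) (1,2) (1,3) (2,1) (2,3) (3,0) (3,2) (3,3) (4,3) (5,3)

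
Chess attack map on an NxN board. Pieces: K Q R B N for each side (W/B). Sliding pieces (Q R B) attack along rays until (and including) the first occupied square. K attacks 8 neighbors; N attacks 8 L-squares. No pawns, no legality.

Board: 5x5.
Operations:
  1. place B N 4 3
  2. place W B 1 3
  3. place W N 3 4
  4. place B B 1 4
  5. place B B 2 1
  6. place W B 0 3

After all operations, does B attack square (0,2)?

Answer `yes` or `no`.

Answer: no

Derivation:
Op 1: place BN@(4,3)
Op 2: place WB@(1,3)
Op 3: place WN@(3,4)
Op 4: place BB@(1,4)
Op 5: place BB@(2,1)
Op 6: place WB@(0,3)
Per-piece attacks for B:
  BB@(1,4): attacks (2,3) (3,2) (4,1) (0,3) [ray(-1,-1) blocked at (0,3)]
  BB@(2,1): attacks (3,2) (4,3) (3,0) (1,2) (0,3) (1,0) [ray(1,1) blocked at (4,3); ray(-1,1) blocked at (0,3)]
  BN@(4,3): attacks (2,4) (3,1) (2,2)
B attacks (0,2): no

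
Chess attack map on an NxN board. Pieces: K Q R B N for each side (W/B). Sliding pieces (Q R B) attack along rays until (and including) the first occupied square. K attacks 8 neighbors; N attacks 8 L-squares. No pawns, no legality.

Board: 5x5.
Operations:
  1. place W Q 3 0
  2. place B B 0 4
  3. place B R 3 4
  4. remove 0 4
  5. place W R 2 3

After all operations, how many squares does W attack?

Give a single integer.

Op 1: place WQ@(3,0)
Op 2: place BB@(0,4)
Op 3: place BR@(3,4)
Op 4: remove (0,4)
Op 5: place WR@(2,3)
Per-piece attacks for W:
  WR@(2,3): attacks (2,4) (2,2) (2,1) (2,0) (3,3) (4,3) (1,3) (0,3)
  WQ@(3,0): attacks (3,1) (3,2) (3,3) (3,4) (4,0) (2,0) (1,0) (0,0) (4,1) (2,1) (1,2) (0,3) [ray(0,1) blocked at (3,4)]
Union (16 distinct): (0,0) (0,3) (1,0) (1,2) (1,3) (2,0) (2,1) (2,2) (2,4) (3,1) (3,2) (3,3) (3,4) (4,0) (4,1) (4,3)

Answer: 16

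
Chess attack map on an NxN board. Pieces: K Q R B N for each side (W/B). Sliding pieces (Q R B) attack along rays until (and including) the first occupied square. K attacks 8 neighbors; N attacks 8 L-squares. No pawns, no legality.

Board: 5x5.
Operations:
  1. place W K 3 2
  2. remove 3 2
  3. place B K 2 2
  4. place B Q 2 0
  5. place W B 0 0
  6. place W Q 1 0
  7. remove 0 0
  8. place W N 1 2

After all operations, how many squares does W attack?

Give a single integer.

Op 1: place WK@(3,2)
Op 2: remove (3,2)
Op 3: place BK@(2,2)
Op 4: place BQ@(2,0)
Op 5: place WB@(0,0)
Op 6: place WQ@(1,0)
Op 7: remove (0,0)
Op 8: place WN@(1,2)
Per-piece attacks for W:
  WQ@(1,0): attacks (1,1) (1,2) (2,0) (0,0) (2,1) (3,2) (4,3) (0,1) [ray(0,1) blocked at (1,2); ray(1,0) blocked at (2,0)]
  WN@(1,2): attacks (2,4) (3,3) (0,4) (2,0) (3,1) (0,0)
Union (12 distinct): (0,0) (0,1) (0,4) (1,1) (1,2) (2,0) (2,1) (2,4) (3,1) (3,2) (3,3) (4,3)

Answer: 12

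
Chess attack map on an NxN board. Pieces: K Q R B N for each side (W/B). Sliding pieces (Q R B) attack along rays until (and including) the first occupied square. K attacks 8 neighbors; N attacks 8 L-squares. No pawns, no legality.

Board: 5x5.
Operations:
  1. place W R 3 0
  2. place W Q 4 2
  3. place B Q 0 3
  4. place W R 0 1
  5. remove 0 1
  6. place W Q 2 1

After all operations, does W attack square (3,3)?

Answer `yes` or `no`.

Answer: yes

Derivation:
Op 1: place WR@(3,0)
Op 2: place WQ@(4,2)
Op 3: place BQ@(0,3)
Op 4: place WR@(0,1)
Op 5: remove (0,1)
Op 6: place WQ@(2,1)
Per-piece attacks for W:
  WQ@(2,1): attacks (2,2) (2,3) (2,4) (2,0) (3,1) (4,1) (1,1) (0,1) (3,2) (4,3) (3,0) (1,2) (0,3) (1,0) [ray(1,-1) blocked at (3,0); ray(-1,1) blocked at (0,3)]
  WR@(3,0): attacks (3,1) (3,2) (3,3) (3,4) (4,0) (2,0) (1,0) (0,0)
  WQ@(4,2): attacks (4,3) (4,4) (4,1) (4,0) (3,2) (2,2) (1,2) (0,2) (3,3) (2,4) (3,1) (2,0)
W attacks (3,3): yes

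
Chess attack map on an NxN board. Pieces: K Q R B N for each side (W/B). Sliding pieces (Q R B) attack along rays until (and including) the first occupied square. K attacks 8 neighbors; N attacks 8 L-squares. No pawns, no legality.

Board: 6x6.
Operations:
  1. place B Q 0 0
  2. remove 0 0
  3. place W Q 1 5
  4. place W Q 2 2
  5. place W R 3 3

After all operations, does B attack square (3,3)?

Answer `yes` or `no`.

Op 1: place BQ@(0,0)
Op 2: remove (0,0)
Op 3: place WQ@(1,5)
Op 4: place WQ@(2,2)
Op 5: place WR@(3,3)
Per-piece attacks for B:
B attacks (3,3): no

Answer: no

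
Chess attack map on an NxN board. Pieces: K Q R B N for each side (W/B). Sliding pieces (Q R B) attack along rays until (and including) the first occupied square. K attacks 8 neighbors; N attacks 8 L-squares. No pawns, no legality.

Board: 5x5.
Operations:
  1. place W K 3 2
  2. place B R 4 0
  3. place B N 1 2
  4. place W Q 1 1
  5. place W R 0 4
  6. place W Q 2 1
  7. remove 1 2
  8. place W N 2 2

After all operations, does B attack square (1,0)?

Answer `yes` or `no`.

Answer: yes

Derivation:
Op 1: place WK@(3,2)
Op 2: place BR@(4,0)
Op 3: place BN@(1,2)
Op 4: place WQ@(1,1)
Op 5: place WR@(0,4)
Op 6: place WQ@(2,1)
Op 7: remove (1,2)
Op 8: place WN@(2,2)
Per-piece attacks for B:
  BR@(4,0): attacks (4,1) (4,2) (4,3) (4,4) (3,0) (2,0) (1,0) (0,0)
B attacks (1,0): yes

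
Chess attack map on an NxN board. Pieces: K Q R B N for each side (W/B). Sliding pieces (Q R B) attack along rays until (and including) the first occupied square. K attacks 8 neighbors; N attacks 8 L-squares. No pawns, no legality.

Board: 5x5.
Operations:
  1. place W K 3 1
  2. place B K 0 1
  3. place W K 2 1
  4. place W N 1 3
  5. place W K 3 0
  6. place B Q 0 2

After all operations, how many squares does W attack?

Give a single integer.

Answer: 14

Derivation:
Op 1: place WK@(3,1)
Op 2: place BK@(0,1)
Op 3: place WK@(2,1)
Op 4: place WN@(1,3)
Op 5: place WK@(3,0)
Op 6: place BQ@(0,2)
Per-piece attacks for W:
  WN@(1,3): attacks (3,4) (2,1) (3,2) (0,1)
  WK@(2,1): attacks (2,2) (2,0) (3,1) (1,1) (3,2) (3,0) (1,2) (1,0)
  WK@(3,0): attacks (3,1) (4,0) (2,0) (4,1) (2,1)
  WK@(3,1): attacks (3,2) (3,0) (4,1) (2,1) (4,2) (4,0) (2,2) (2,0)
Union (14 distinct): (0,1) (1,0) (1,1) (1,2) (2,0) (2,1) (2,2) (3,0) (3,1) (3,2) (3,4) (4,0) (4,1) (4,2)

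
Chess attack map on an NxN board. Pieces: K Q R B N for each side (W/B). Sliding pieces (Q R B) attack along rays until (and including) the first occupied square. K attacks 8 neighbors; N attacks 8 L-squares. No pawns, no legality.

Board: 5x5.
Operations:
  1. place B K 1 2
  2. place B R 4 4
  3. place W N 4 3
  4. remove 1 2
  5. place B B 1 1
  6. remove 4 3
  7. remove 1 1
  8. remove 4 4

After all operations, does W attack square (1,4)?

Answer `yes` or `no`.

Op 1: place BK@(1,2)
Op 2: place BR@(4,4)
Op 3: place WN@(4,3)
Op 4: remove (1,2)
Op 5: place BB@(1,1)
Op 6: remove (4,3)
Op 7: remove (1,1)
Op 8: remove (4,4)
Per-piece attacks for W:
W attacks (1,4): no

Answer: no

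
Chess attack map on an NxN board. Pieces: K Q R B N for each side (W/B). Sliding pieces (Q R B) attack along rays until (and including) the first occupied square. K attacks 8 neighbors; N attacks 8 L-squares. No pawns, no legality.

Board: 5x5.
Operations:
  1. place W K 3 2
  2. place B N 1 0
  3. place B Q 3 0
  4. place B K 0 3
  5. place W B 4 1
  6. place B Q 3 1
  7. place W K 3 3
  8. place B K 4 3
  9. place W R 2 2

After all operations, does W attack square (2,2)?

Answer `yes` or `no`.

Op 1: place WK@(3,2)
Op 2: place BN@(1,0)
Op 3: place BQ@(3,0)
Op 4: place BK@(0,3)
Op 5: place WB@(4,1)
Op 6: place BQ@(3,1)
Op 7: place WK@(3,3)
Op 8: place BK@(4,3)
Op 9: place WR@(2,2)
Per-piece attacks for W:
  WR@(2,2): attacks (2,3) (2,4) (2,1) (2,0) (3,2) (1,2) (0,2) [ray(1,0) blocked at (3,2)]
  WK@(3,2): attacks (3,3) (3,1) (4,2) (2,2) (4,3) (4,1) (2,3) (2,1)
  WK@(3,3): attacks (3,4) (3,2) (4,3) (2,3) (4,4) (4,2) (2,4) (2,2)
  WB@(4,1): attacks (3,2) (3,0) [ray(-1,1) blocked at (3,2); ray(-1,-1) blocked at (3,0)]
W attacks (2,2): yes

Answer: yes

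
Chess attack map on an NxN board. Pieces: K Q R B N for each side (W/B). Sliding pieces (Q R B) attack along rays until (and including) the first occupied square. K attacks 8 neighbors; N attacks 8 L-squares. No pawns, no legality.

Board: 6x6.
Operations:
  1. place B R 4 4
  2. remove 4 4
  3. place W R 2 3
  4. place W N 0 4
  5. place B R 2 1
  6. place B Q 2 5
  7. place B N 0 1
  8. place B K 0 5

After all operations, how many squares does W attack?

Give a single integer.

Op 1: place BR@(4,4)
Op 2: remove (4,4)
Op 3: place WR@(2,3)
Op 4: place WN@(0,4)
Op 5: place BR@(2,1)
Op 6: place BQ@(2,5)
Op 7: place BN@(0,1)
Op 8: place BK@(0,5)
Per-piece attacks for W:
  WN@(0,4): attacks (2,5) (1,2) (2,3)
  WR@(2,3): attacks (2,4) (2,5) (2,2) (2,1) (3,3) (4,3) (5,3) (1,3) (0,3) [ray(0,1) blocked at (2,5); ray(0,-1) blocked at (2,1)]
Union (11 distinct): (0,3) (1,2) (1,3) (2,1) (2,2) (2,3) (2,4) (2,5) (3,3) (4,3) (5,3)

Answer: 11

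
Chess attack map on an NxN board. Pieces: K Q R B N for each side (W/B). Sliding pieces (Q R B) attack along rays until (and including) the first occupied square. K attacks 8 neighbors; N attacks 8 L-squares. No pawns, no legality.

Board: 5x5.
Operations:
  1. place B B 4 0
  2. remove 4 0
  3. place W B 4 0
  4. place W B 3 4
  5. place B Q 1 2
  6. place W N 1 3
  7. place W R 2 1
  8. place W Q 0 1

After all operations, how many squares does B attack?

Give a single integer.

Answer: 12

Derivation:
Op 1: place BB@(4,0)
Op 2: remove (4,0)
Op 3: place WB@(4,0)
Op 4: place WB@(3,4)
Op 5: place BQ@(1,2)
Op 6: place WN@(1,3)
Op 7: place WR@(2,1)
Op 8: place WQ@(0,1)
Per-piece attacks for B:
  BQ@(1,2): attacks (1,3) (1,1) (1,0) (2,2) (3,2) (4,2) (0,2) (2,3) (3,4) (2,1) (0,3) (0,1) [ray(0,1) blocked at (1,3); ray(1,1) blocked at (3,4); ray(1,-1) blocked at (2,1); ray(-1,-1) blocked at (0,1)]
Union (12 distinct): (0,1) (0,2) (0,3) (1,0) (1,1) (1,3) (2,1) (2,2) (2,3) (3,2) (3,4) (4,2)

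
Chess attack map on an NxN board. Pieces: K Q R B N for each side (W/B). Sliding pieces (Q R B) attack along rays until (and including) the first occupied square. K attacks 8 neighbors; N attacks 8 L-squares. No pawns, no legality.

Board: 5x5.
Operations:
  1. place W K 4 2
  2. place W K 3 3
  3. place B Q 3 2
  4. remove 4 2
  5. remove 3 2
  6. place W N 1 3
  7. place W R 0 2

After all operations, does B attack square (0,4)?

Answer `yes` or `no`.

Answer: no

Derivation:
Op 1: place WK@(4,2)
Op 2: place WK@(3,3)
Op 3: place BQ@(3,2)
Op 4: remove (4,2)
Op 5: remove (3,2)
Op 6: place WN@(1,3)
Op 7: place WR@(0,2)
Per-piece attacks for B:
B attacks (0,4): no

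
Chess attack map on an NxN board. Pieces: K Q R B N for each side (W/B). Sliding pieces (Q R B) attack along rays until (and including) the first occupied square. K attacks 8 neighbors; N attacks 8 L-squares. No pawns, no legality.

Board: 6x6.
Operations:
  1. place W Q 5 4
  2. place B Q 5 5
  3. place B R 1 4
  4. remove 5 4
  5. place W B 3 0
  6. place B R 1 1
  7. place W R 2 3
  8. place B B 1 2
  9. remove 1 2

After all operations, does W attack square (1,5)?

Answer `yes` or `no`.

Op 1: place WQ@(5,4)
Op 2: place BQ@(5,5)
Op 3: place BR@(1,4)
Op 4: remove (5,4)
Op 5: place WB@(3,0)
Op 6: place BR@(1,1)
Op 7: place WR@(2,3)
Op 8: place BB@(1,2)
Op 9: remove (1,2)
Per-piece attacks for W:
  WR@(2,3): attacks (2,4) (2,5) (2,2) (2,1) (2,0) (3,3) (4,3) (5,3) (1,3) (0,3)
  WB@(3,0): attacks (4,1) (5,2) (2,1) (1,2) (0,3)
W attacks (1,5): no

Answer: no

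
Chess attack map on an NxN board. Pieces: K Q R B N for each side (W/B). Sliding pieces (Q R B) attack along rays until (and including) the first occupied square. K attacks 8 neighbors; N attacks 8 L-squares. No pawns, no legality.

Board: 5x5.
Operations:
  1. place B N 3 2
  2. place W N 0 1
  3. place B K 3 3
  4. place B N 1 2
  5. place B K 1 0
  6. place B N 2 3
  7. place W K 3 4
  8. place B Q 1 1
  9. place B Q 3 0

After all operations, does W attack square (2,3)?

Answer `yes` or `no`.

Answer: yes

Derivation:
Op 1: place BN@(3,2)
Op 2: place WN@(0,1)
Op 3: place BK@(3,3)
Op 4: place BN@(1,2)
Op 5: place BK@(1,0)
Op 6: place BN@(2,3)
Op 7: place WK@(3,4)
Op 8: place BQ@(1,1)
Op 9: place BQ@(3,0)
Per-piece attacks for W:
  WN@(0,1): attacks (1,3) (2,2) (2,0)
  WK@(3,4): attacks (3,3) (4,4) (2,4) (4,3) (2,3)
W attacks (2,3): yes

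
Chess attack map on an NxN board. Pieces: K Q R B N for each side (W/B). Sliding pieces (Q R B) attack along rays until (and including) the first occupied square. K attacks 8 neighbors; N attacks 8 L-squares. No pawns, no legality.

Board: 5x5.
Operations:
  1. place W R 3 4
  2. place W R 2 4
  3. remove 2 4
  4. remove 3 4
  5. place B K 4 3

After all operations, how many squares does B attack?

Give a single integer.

Answer: 5

Derivation:
Op 1: place WR@(3,4)
Op 2: place WR@(2,4)
Op 3: remove (2,4)
Op 4: remove (3,4)
Op 5: place BK@(4,3)
Per-piece attacks for B:
  BK@(4,3): attacks (4,4) (4,2) (3,3) (3,4) (3,2)
Union (5 distinct): (3,2) (3,3) (3,4) (4,2) (4,4)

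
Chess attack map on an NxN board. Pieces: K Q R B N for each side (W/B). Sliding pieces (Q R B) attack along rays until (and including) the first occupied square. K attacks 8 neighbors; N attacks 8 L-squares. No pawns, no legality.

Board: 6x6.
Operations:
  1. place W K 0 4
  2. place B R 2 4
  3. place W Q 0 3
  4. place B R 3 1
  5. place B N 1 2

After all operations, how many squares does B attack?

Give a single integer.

Answer: 21

Derivation:
Op 1: place WK@(0,4)
Op 2: place BR@(2,4)
Op 3: place WQ@(0,3)
Op 4: place BR@(3,1)
Op 5: place BN@(1,2)
Per-piece attacks for B:
  BN@(1,2): attacks (2,4) (3,3) (0,4) (2,0) (3,1) (0,0)
  BR@(2,4): attacks (2,5) (2,3) (2,2) (2,1) (2,0) (3,4) (4,4) (5,4) (1,4) (0,4) [ray(-1,0) blocked at (0,4)]
  BR@(3,1): attacks (3,2) (3,3) (3,4) (3,5) (3,0) (4,1) (5,1) (2,1) (1,1) (0,1)
Union (21 distinct): (0,0) (0,1) (0,4) (1,1) (1,4) (2,0) (2,1) (2,2) (2,3) (2,4) (2,5) (3,0) (3,1) (3,2) (3,3) (3,4) (3,5) (4,1) (4,4) (5,1) (5,4)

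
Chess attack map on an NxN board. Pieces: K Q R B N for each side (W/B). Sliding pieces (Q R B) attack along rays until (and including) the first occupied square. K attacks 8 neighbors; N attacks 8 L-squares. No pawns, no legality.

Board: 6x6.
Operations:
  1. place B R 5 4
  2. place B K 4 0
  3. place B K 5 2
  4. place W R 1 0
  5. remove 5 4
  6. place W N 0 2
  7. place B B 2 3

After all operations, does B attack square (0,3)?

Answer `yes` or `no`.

Answer: no

Derivation:
Op 1: place BR@(5,4)
Op 2: place BK@(4,0)
Op 3: place BK@(5,2)
Op 4: place WR@(1,0)
Op 5: remove (5,4)
Op 6: place WN@(0,2)
Op 7: place BB@(2,3)
Per-piece attacks for B:
  BB@(2,3): attacks (3,4) (4,5) (3,2) (4,1) (5,0) (1,4) (0,5) (1,2) (0,1)
  BK@(4,0): attacks (4,1) (5,0) (3,0) (5,1) (3,1)
  BK@(5,2): attacks (5,3) (5,1) (4,2) (4,3) (4,1)
B attacks (0,3): no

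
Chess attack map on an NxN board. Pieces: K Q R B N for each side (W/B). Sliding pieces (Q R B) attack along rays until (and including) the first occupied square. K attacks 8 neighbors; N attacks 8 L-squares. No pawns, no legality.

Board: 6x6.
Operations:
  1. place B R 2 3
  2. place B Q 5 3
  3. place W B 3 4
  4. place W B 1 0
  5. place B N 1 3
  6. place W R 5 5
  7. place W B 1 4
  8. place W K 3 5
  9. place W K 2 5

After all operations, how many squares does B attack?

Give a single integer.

Answer: 23

Derivation:
Op 1: place BR@(2,3)
Op 2: place BQ@(5,3)
Op 3: place WB@(3,4)
Op 4: place WB@(1,0)
Op 5: place BN@(1,3)
Op 6: place WR@(5,5)
Op 7: place WB@(1,4)
Op 8: place WK@(3,5)
Op 9: place WK@(2,5)
Per-piece attacks for B:
  BN@(1,3): attacks (2,5) (3,4) (0,5) (2,1) (3,2) (0,1)
  BR@(2,3): attacks (2,4) (2,5) (2,2) (2,1) (2,0) (3,3) (4,3) (5,3) (1,3) [ray(0,1) blocked at (2,5); ray(1,0) blocked at (5,3); ray(-1,0) blocked at (1,3)]
  BQ@(5,3): attacks (5,4) (5,5) (5,2) (5,1) (5,0) (4,3) (3,3) (2,3) (4,4) (3,5) (4,2) (3,1) (2,0) [ray(0,1) blocked at (5,5); ray(-1,0) blocked at (2,3); ray(-1,1) blocked at (3,5)]
Union (23 distinct): (0,1) (0,5) (1,3) (2,0) (2,1) (2,2) (2,3) (2,4) (2,5) (3,1) (3,2) (3,3) (3,4) (3,5) (4,2) (4,3) (4,4) (5,0) (5,1) (5,2) (5,3) (5,4) (5,5)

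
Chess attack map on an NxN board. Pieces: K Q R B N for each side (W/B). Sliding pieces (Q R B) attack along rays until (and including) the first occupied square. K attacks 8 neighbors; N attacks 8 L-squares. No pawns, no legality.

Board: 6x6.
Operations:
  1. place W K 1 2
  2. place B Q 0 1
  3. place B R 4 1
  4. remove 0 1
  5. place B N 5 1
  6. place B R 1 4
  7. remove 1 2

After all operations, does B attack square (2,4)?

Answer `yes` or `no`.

Op 1: place WK@(1,2)
Op 2: place BQ@(0,1)
Op 3: place BR@(4,1)
Op 4: remove (0,1)
Op 5: place BN@(5,1)
Op 6: place BR@(1,4)
Op 7: remove (1,2)
Per-piece attacks for B:
  BR@(1,4): attacks (1,5) (1,3) (1,2) (1,1) (1,0) (2,4) (3,4) (4,4) (5,4) (0,4)
  BR@(4,1): attacks (4,2) (4,3) (4,4) (4,5) (4,0) (5,1) (3,1) (2,1) (1,1) (0,1) [ray(1,0) blocked at (5,1)]
  BN@(5,1): attacks (4,3) (3,2) (3,0)
B attacks (2,4): yes

Answer: yes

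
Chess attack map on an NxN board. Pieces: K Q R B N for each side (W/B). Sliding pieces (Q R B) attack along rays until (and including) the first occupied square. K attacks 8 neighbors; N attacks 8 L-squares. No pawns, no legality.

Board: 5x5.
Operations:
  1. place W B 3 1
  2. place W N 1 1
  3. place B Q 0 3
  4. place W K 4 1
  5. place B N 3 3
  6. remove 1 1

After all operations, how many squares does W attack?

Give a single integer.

Op 1: place WB@(3,1)
Op 2: place WN@(1,1)
Op 3: place BQ@(0,3)
Op 4: place WK@(4,1)
Op 5: place BN@(3,3)
Op 6: remove (1,1)
Per-piece attacks for W:
  WB@(3,1): attacks (4,2) (4,0) (2,2) (1,3) (0,4) (2,0)
  WK@(4,1): attacks (4,2) (4,0) (3,1) (3,2) (3,0)
Union (9 distinct): (0,4) (1,3) (2,0) (2,2) (3,0) (3,1) (3,2) (4,0) (4,2)

Answer: 9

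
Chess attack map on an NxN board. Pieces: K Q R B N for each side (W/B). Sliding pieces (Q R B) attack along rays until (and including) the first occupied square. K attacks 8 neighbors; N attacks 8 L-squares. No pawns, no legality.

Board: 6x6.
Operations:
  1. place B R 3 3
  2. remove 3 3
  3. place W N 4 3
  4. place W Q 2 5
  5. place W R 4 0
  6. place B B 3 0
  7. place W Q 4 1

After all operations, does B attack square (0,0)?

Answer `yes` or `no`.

Op 1: place BR@(3,3)
Op 2: remove (3,3)
Op 3: place WN@(4,3)
Op 4: place WQ@(2,5)
Op 5: place WR@(4,0)
Op 6: place BB@(3,0)
Op 7: place WQ@(4,1)
Per-piece attacks for B:
  BB@(3,0): attacks (4,1) (2,1) (1,2) (0,3) [ray(1,1) blocked at (4,1)]
B attacks (0,0): no

Answer: no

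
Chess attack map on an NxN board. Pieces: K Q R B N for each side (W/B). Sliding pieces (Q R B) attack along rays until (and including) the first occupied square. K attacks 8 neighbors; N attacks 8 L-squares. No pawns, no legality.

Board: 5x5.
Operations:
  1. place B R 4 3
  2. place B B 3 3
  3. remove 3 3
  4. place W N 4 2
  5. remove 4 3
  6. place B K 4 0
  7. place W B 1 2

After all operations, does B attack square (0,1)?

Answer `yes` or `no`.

Answer: no

Derivation:
Op 1: place BR@(4,3)
Op 2: place BB@(3,3)
Op 3: remove (3,3)
Op 4: place WN@(4,2)
Op 5: remove (4,3)
Op 6: place BK@(4,0)
Op 7: place WB@(1,2)
Per-piece attacks for B:
  BK@(4,0): attacks (4,1) (3,0) (3,1)
B attacks (0,1): no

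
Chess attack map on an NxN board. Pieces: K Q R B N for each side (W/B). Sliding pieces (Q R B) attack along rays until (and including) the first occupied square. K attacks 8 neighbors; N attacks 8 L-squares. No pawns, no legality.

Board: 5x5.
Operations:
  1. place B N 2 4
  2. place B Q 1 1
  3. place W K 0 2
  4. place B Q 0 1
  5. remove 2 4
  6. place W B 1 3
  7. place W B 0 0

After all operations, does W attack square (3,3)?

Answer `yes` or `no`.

Op 1: place BN@(2,4)
Op 2: place BQ@(1,1)
Op 3: place WK@(0,2)
Op 4: place BQ@(0,1)
Op 5: remove (2,4)
Op 6: place WB@(1,3)
Op 7: place WB@(0,0)
Per-piece attacks for W:
  WB@(0,0): attacks (1,1) [ray(1,1) blocked at (1,1)]
  WK@(0,2): attacks (0,3) (0,1) (1,2) (1,3) (1,1)
  WB@(1,3): attacks (2,4) (2,2) (3,1) (4,0) (0,4) (0,2) [ray(-1,-1) blocked at (0,2)]
W attacks (3,3): no

Answer: no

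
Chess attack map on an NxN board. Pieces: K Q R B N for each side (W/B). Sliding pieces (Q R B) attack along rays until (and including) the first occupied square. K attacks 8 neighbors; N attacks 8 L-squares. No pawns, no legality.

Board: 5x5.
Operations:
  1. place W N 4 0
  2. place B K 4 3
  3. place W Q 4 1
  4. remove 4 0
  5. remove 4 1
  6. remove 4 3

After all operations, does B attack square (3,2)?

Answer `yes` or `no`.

Op 1: place WN@(4,0)
Op 2: place BK@(4,3)
Op 3: place WQ@(4,1)
Op 4: remove (4,0)
Op 5: remove (4,1)
Op 6: remove (4,3)
Per-piece attacks for B:
B attacks (3,2): no

Answer: no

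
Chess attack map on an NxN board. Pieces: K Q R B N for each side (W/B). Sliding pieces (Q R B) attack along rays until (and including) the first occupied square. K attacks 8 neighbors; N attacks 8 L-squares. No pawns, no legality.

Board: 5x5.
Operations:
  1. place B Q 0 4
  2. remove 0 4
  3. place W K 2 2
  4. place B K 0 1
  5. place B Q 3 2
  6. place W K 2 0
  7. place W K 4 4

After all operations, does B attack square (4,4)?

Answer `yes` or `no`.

Op 1: place BQ@(0,4)
Op 2: remove (0,4)
Op 3: place WK@(2,2)
Op 4: place BK@(0,1)
Op 5: place BQ@(3,2)
Op 6: place WK@(2,0)
Op 7: place WK@(4,4)
Per-piece attacks for B:
  BK@(0,1): attacks (0,2) (0,0) (1,1) (1,2) (1,0)
  BQ@(3,2): attacks (3,3) (3,4) (3,1) (3,0) (4,2) (2,2) (4,3) (4,1) (2,3) (1,4) (2,1) (1,0) [ray(-1,0) blocked at (2,2)]
B attacks (4,4): no

Answer: no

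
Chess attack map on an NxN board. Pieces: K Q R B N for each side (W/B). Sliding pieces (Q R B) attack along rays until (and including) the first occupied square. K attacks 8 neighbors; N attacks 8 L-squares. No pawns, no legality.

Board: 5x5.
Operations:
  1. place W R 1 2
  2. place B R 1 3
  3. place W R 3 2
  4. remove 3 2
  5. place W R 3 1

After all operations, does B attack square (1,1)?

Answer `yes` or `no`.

Op 1: place WR@(1,2)
Op 2: place BR@(1,3)
Op 3: place WR@(3,2)
Op 4: remove (3,2)
Op 5: place WR@(3,1)
Per-piece attacks for B:
  BR@(1,3): attacks (1,4) (1,2) (2,3) (3,3) (4,3) (0,3) [ray(0,-1) blocked at (1,2)]
B attacks (1,1): no

Answer: no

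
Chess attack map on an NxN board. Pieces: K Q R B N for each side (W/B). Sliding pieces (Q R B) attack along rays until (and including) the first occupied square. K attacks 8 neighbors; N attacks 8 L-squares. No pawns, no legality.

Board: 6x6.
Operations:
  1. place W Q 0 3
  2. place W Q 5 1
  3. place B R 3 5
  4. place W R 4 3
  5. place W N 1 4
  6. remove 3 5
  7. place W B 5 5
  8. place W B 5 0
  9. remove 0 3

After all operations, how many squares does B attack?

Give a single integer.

Op 1: place WQ@(0,3)
Op 2: place WQ@(5,1)
Op 3: place BR@(3,5)
Op 4: place WR@(4,3)
Op 5: place WN@(1,4)
Op 6: remove (3,5)
Op 7: place WB@(5,5)
Op 8: place WB@(5,0)
Op 9: remove (0,3)
Per-piece attacks for B:
Union (0 distinct): (none)

Answer: 0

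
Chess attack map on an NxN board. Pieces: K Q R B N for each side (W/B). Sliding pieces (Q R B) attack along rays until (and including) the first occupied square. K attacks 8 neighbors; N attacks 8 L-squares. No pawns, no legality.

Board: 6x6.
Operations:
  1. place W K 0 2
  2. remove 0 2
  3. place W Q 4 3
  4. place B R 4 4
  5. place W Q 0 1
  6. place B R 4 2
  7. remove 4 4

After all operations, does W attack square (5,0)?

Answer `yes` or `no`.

Answer: no

Derivation:
Op 1: place WK@(0,2)
Op 2: remove (0,2)
Op 3: place WQ@(4,3)
Op 4: place BR@(4,4)
Op 5: place WQ@(0,1)
Op 6: place BR@(4,2)
Op 7: remove (4,4)
Per-piece attacks for W:
  WQ@(0,1): attacks (0,2) (0,3) (0,4) (0,5) (0,0) (1,1) (2,1) (3,1) (4,1) (5,1) (1,2) (2,3) (3,4) (4,5) (1,0)
  WQ@(4,3): attacks (4,4) (4,5) (4,2) (5,3) (3,3) (2,3) (1,3) (0,3) (5,4) (5,2) (3,4) (2,5) (3,2) (2,1) (1,0) [ray(0,-1) blocked at (4,2)]
W attacks (5,0): no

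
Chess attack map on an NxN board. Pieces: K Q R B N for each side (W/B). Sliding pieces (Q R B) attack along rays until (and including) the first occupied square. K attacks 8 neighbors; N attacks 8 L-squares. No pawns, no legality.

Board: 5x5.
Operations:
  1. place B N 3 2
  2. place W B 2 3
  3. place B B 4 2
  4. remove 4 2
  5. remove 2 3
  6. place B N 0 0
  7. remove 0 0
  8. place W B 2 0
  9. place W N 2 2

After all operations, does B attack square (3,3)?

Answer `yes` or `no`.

Answer: no

Derivation:
Op 1: place BN@(3,2)
Op 2: place WB@(2,3)
Op 3: place BB@(4,2)
Op 4: remove (4,2)
Op 5: remove (2,3)
Op 6: place BN@(0,0)
Op 7: remove (0,0)
Op 8: place WB@(2,0)
Op 9: place WN@(2,2)
Per-piece attacks for B:
  BN@(3,2): attacks (4,4) (2,4) (1,3) (4,0) (2,0) (1,1)
B attacks (3,3): no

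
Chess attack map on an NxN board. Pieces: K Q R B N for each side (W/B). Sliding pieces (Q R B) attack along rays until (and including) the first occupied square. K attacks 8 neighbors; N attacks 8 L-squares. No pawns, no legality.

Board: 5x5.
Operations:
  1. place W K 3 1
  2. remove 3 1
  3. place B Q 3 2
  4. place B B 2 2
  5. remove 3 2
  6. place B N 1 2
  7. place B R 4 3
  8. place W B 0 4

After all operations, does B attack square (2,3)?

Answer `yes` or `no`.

Answer: yes

Derivation:
Op 1: place WK@(3,1)
Op 2: remove (3,1)
Op 3: place BQ@(3,2)
Op 4: place BB@(2,2)
Op 5: remove (3,2)
Op 6: place BN@(1,2)
Op 7: place BR@(4,3)
Op 8: place WB@(0,4)
Per-piece attacks for B:
  BN@(1,2): attacks (2,4) (3,3) (0,4) (2,0) (3,1) (0,0)
  BB@(2,2): attacks (3,3) (4,4) (3,1) (4,0) (1,3) (0,4) (1,1) (0,0) [ray(-1,1) blocked at (0,4)]
  BR@(4,3): attacks (4,4) (4,2) (4,1) (4,0) (3,3) (2,3) (1,3) (0,3)
B attacks (2,3): yes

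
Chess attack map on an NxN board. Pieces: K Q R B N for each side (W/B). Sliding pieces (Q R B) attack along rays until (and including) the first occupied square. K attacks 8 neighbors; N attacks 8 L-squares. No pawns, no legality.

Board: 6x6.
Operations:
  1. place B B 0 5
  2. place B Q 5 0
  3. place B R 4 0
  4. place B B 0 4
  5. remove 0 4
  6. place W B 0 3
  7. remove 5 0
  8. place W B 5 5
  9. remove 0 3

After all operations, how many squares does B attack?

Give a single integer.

Answer: 13

Derivation:
Op 1: place BB@(0,5)
Op 2: place BQ@(5,0)
Op 3: place BR@(4,0)
Op 4: place BB@(0,4)
Op 5: remove (0,4)
Op 6: place WB@(0,3)
Op 7: remove (5,0)
Op 8: place WB@(5,5)
Op 9: remove (0,3)
Per-piece attacks for B:
  BB@(0,5): attacks (1,4) (2,3) (3,2) (4,1) (5,0)
  BR@(4,0): attacks (4,1) (4,2) (4,3) (4,4) (4,5) (5,0) (3,0) (2,0) (1,0) (0,0)
Union (13 distinct): (0,0) (1,0) (1,4) (2,0) (2,3) (3,0) (3,2) (4,1) (4,2) (4,3) (4,4) (4,5) (5,0)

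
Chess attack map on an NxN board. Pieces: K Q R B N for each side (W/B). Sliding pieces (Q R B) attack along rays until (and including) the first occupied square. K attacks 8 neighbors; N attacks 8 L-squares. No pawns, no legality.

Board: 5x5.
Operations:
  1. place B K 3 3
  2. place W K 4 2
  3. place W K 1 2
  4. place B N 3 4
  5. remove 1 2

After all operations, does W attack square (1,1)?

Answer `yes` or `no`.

Op 1: place BK@(3,3)
Op 2: place WK@(4,2)
Op 3: place WK@(1,2)
Op 4: place BN@(3,4)
Op 5: remove (1,2)
Per-piece attacks for W:
  WK@(4,2): attacks (4,3) (4,1) (3,2) (3,3) (3,1)
W attacks (1,1): no

Answer: no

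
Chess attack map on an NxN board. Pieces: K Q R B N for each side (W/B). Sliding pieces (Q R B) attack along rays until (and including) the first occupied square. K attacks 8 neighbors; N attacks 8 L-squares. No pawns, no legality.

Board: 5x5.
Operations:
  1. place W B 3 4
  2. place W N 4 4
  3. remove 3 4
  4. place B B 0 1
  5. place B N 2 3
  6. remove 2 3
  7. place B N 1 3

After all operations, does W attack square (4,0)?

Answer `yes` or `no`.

Op 1: place WB@(3,4)
Op 2: place WN@(4,4)
Op 3: remove (3,4)
Op 4: place BB@(0,1)
Op 5: place BN@(2,3)
Op 6: remove (2,3)
Op 7: place BN@(1,3)
Per-piece attacks for W:
  WN@(4,4): attacks (3,2) (2,3)
W attacks (4,0): no

Answer: no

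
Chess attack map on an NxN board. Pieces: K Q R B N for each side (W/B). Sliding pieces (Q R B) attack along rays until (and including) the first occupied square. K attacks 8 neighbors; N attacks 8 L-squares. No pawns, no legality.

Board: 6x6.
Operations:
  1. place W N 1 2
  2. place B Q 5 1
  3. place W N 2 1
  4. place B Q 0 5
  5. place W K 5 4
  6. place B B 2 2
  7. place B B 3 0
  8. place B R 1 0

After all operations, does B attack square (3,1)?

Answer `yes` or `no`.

Op 1: place WN@(1,2)
Op 2: place BQ@(5,1)
Op 3: place WN@(2,1)
Op 4: place BQ@(0,5)
Op 5: place WK@(5,4)
Op 6: place BB@(2,2)
Op 7: place BB@(3,0)
Op 8: place BR@(1,0)
Per-piece attacks for B:
  BQ@(0,5): attacks (0,4) (0,3) (0,2) (0,1) (0,0) (1,5) (2,5) (3,5) (4,5) (5,5) (1,4) (2,3) (3,2) (4,1) (5,0)
  BR@(1,0): attacks (1,1) (1,2) (2,0) (3,0) (0,0) [ray(0,1) blocked at (1,2); ray(1,0) blocked at (3,0)]
  BB@(2,2): attacks (3,3) (4,4) (5,5) (3,1) (4,0) (1,3) (0,4) (1,1) (0,0)
  BB@(3,0): attacks (4,1) (5,2) (2,1) [ray(-1,1) blocked at (2,1)]
  BQ@(5,1): attacks (5,2) (5,3) (5,4) (5,0) (4,1) (3,1) (2,1) (4,2) (3,3) (2,4) (1,5) (4,0) [ray(0,1) blocked at (5,4); ray(-1,0) blocked at (2,1)]
B attacks (3,1): yes

Answer: yes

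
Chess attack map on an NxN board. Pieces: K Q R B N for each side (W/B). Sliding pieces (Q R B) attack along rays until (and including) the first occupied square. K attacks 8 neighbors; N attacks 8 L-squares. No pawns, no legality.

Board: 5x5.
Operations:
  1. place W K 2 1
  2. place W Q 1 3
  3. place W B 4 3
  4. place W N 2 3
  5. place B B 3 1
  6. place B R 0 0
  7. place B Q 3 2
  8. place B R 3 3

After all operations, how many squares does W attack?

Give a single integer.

Op 1: place WK@(2,1)
Op 2: place WQ@(1,3)
Op 3: place WB@(4,3)
Op 4: place WN@(2,3)
Op 5: place BB@(3,1)
Op 6: place BR@(0,0)
Op 7: place BQ@(3,2)
Op 8: place BR@(3,3)
Per-piece attacks for W:
  WQ@(1,3): attacks (1,4) (1,2) (1,1) (1,0) (2,3) (0,3) (2,4) (2,2) (3,1) (0,4) (0,2) [ray(1,0) blocked at (2,3); ray(1,-1) blocked at (3,1)]
  WK@(2,1): attacks (2,2) (2,0) (3,1) (1,1) (3,2) (3,0) (1,2) (1,0)
  WN@(2,3): attacks (4,4) (0,4) (3,1) (4,2) (1,1) (0,2)
  WB@(4,3): attacks (3,4) (3,2) [ray(-1,-1) blocked at (3,2)]
Union (17 distinct): (0,2) (0,3) (0,4) (1,0) (1,1) (1,2) (1,4) (2,0) (2,2) (2,3) (2,4) (3,0) (3,1) (3,2) (3,4) (4,2) (4,4)

Answer: 17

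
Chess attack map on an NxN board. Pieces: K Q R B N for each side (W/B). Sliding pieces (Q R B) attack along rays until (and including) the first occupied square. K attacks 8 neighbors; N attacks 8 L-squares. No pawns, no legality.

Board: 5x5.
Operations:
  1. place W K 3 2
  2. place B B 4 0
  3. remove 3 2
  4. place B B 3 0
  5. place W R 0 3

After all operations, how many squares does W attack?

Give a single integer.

Op 1: place WK@(3,2)
Op 2: place BB@(4,0)
Op 3: remove (3,2)
Op 4: place BB@(3,0)
Op 5: place WR@(0,3)
Per-piece attacks for W:
  WR@(0,3): attacks (0,4) (0,2) (0,1) (0,0) (1,3) (2,3) (3,3) (4,3)
Union (8 distinct): (0,0) (0,1) (0,2) (0,4) (1,3) (2,3) (3,3) (4,3)

Answer: 8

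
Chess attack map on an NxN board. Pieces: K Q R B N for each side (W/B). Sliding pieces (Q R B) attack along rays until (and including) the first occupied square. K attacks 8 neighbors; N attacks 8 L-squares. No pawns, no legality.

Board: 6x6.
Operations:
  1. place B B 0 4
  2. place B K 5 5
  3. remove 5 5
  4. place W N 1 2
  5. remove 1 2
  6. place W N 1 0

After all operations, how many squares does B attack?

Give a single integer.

Op 1: place BB@(0,4)
Op 2: place BK@(5,5)
Op 3: remove (5,5)
Op 4: place WN@(1,2)
Op 5: remove (1,2)
Op 6: place WN@(1,0)
Per-piece attacks for B:
  BB@(0,4): attacks (1,5) (1,3) (2,2) (3,1) (4,0)
Union (5 distinct): (1,3) (1,5) (2,2) (3,1) (4,0)

Answer: 5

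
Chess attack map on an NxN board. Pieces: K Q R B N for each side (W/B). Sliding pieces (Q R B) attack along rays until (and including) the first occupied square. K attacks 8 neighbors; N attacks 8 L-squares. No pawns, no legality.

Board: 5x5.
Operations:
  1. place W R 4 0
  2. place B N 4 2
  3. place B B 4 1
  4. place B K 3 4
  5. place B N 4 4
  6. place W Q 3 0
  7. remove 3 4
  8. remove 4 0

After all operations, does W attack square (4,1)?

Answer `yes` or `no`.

Answer: yes

Derivation:
Op 1: place WR@(4,0)
Op 2: place BN@(4,2)
Op 3: place BB@(4,1)
Op 4: place BK@(3,4)
Op 5: place BN@(4,4)
Op 6: place WQ@(3,0)
Op 7: remove (3,4)
Op 8: remove (4,0)
Per-piece attacks for W:
  WQ@(3,0): attacks (3,1) (3,2) (3,3) (3,4) (4,0) (2,0) (1,0) (0,0) (4,1) (2,1) (1,2) (0,3) [ray(1,1) blocked at (4,1)]
W attacks (4,1): yes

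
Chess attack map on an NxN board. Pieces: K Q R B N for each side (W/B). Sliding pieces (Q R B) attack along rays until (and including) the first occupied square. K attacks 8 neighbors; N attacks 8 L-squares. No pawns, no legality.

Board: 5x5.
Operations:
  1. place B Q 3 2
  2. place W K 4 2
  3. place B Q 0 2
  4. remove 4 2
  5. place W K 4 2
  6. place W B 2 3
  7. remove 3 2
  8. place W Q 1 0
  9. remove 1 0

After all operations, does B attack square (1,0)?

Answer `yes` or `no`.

Answer: no

Derivation:
Op 1: place BQ@(3,2)
Op 2: place WK@(4,2)
Op 3: place BQ@(0,2)
Op 4: remove (4,2)
Op 5: place WK@(4,2)
Op 6: place WB@(2,3)
Op 7: remove (3,2)
Op 8: place WQ@(1,0)
Op 9: remove (1,0)
Per-piece attacks for B:
  BQ@(0,2): attacks (0,3) (0,4) (0,1) (0,0) (1,2) (2,2) (3,2) (4,2) (1,3) (2,4) (1,1) (2,0) [ray(1,0) blocked at (4,2)]
B attacks (1,0): no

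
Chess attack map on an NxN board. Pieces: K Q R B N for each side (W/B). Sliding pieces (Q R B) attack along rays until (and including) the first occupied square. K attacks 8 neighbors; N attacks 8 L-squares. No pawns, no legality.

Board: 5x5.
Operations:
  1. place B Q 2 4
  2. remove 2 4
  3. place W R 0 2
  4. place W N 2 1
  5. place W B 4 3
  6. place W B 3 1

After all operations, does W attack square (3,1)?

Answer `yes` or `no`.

Answer: no

Derivation:
Op 1: place BQ@(2,4)
Op 2: remove (2,4)
Op 3: place WR@(0,2)
Op 4: place WN@(2,1)
Op 5: place WB@(4,3)
Op 6: place WB@(3,1)
Per-piece attacks for W:
  WR@(0,2): attacks (0,3) (0,4) (0,1) (0,0) (1,2) (2,2) (3,2) (4,2)
  WN@(2,1): attacks (3,3) (4,2) (1,3) (0,2) (4,0) (0,0)
  WB@(3,1): attacks (4,2) (4,0) (2,2) (1,3) (0,4) (2,0)
  WB@(4,3): attacks (3,4) (3,2) (2,1) [ray(-1,-1) blocked at (2,1)]
W attacks (3,1): no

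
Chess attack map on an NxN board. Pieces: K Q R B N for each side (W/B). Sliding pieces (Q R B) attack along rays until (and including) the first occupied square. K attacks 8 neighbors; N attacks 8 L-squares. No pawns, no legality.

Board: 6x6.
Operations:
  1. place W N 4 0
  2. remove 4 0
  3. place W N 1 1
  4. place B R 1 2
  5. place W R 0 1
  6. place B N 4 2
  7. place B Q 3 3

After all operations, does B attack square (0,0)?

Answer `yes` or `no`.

Op 1: place WN@(4,0)
Op 2: remove (4,0)
Op 3: place WN@(1,1)
Op 4: place BR@(1,2)
Op 5: place WR@(0,1)
Op 6: place BN@(4,2)
Op 7: place BQ@(3,3)
Per-piece attacks for B:
  BR@(1,2): attacks (1,3) (1,4) (1,5) (1,1) (2,2) (3,2) (4,2) (0,2) [ray(0,-1) blocked at (1,1); ray(1,0) blocked at (4,2)]
  BQ@(3,3): attacks (3,4) (3,5) (3,2) (3,1) (3,0) (4,3) (5,3) (2,3) (1,3) (0,3) (4,4) (5,5) (4,2) (2,4) (1,5) (2,2) (1,1) [ray(1,-1) blocked at (4,2); ray(-1,-1) blocked at (1,1)]
  BN@(4,2): attacks (5,4) (3,4) (2,3) (5,0) (3,0) (2,1)
B attacks (0,0): no

Answer: no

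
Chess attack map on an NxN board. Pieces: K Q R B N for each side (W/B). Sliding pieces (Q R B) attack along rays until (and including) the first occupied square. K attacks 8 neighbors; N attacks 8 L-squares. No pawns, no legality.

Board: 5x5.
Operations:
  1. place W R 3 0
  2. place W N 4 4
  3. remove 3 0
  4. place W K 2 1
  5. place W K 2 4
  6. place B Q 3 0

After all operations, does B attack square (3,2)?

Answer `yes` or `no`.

Op 1: place WR@(3,0)
Op 2: place WN@(4,4)
Op 3: remove (3,0)
Op 4: place WK@(2,1)
Op 5: place WK@(2,4)
Op 6: place BQ@(3,0)
Per-piece attacks for B:
  BQ@(3,0): attacks (3,1) (3,2) (3,3) (3,4) (4,0) (2,0) (1,0) (0,0) (4,1) (2,1) [ray(-1,1) blocked at (2,1)]
B attacks (3,2): yes

Answer: yes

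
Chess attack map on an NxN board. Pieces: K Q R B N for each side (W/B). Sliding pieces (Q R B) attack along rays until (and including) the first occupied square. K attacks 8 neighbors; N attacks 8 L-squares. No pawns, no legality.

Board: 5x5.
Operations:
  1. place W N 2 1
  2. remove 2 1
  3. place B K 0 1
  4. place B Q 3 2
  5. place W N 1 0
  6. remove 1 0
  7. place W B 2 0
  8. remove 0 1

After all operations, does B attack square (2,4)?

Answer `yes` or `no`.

Answer: no

Derivation:
Op 1: place WN@(2,1)
Op 2: remove (2,1)
Op 3: place BK@(0,1)
Op 4: place BQ@(3,2)
Op 5: place WN@(1,0)
Op 6: remove (1,0)
Op 7: place WB@(2,0)
Op 8: remove (0,1)
Per-piece attacks for B:
  BQ@(3,2): attacks (3,3) (3,4) (3,1) (3,0) (4,2) (2,2) (1,2) (0,2) (4,3) (4,1) (2,3) (1,4) (2,1) (1,0)
B attacks (2,4): no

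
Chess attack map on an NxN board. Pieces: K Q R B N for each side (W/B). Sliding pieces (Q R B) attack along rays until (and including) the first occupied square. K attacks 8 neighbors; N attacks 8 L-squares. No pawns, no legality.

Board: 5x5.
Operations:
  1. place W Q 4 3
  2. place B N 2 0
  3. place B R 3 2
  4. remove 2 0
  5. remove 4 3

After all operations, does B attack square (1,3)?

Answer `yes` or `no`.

Op 1: place WQ@(4,3)
Op 2: place BN@(2,0)
Op 3: place BR@(3,2)
Op 4: remove (2,0)
Op 5: remove (4,3)
Per-piece attacks for B:
  BR@(3,2): attacks (3,3) (3,4) (3,1) (3,0) (4,2) (2,2) (1,2) (0,2)
B attacks (1,3): no

Answer: no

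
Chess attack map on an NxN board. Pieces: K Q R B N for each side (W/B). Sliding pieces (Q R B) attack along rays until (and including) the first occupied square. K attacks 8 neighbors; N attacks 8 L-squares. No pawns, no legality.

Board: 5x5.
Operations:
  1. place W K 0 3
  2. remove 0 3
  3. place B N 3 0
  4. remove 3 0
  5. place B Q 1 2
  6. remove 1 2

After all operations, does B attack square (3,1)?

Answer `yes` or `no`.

Op 1: place WK@(0,3)
Op 2: remove (0,3)
Op 3: place BN@(3,0)
Op 4: remove (3,0)
Op 5: place BQ@(1,2)
Op 6: remove (1,2)
Per-piece attacks for B:
B attacks (3,1): no

Answer: no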